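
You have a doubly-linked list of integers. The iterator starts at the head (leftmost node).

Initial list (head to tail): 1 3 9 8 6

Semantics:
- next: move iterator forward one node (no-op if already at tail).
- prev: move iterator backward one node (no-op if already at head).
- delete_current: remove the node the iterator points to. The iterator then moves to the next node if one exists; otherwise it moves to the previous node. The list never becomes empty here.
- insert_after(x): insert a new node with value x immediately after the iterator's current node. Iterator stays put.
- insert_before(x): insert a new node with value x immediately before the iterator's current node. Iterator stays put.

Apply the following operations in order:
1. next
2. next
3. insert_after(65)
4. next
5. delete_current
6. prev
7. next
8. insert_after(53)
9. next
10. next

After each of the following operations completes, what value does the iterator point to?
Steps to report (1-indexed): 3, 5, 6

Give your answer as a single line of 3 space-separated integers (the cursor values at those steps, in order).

Answer: 9 8 9

Derivation:
After 1 (next): list=[1, 3, 9, 8, 6] cursor@3
After 2 (next): list=[1, 3, 9, 8, 6] cursor@9
After 3 (insert_after(65)): list=[1, 3, 9, 65, 8, 6] cursor@9
After 4 (next): list=[1, 3, 9, 65, 8, 6] cursor@65
After 5 (delete_current): list=[1, 3, 9, 8, 6] cursor@8
After 6 (prev): list=[1, 3, 9, 8, 6] cursor@9
After 7 (next): list=[1, 3, 9, 8, 6] cursor@8
After 8 (insert_after(53)): list=[1, 3, 9, 8, 53, 6] cursor@8
After 9 (next): list=[1, 3, 9, 8, 53, 6] cursor@53
After 10 (next): list=[1, 3, 9, 8, 53, 6] cursor@6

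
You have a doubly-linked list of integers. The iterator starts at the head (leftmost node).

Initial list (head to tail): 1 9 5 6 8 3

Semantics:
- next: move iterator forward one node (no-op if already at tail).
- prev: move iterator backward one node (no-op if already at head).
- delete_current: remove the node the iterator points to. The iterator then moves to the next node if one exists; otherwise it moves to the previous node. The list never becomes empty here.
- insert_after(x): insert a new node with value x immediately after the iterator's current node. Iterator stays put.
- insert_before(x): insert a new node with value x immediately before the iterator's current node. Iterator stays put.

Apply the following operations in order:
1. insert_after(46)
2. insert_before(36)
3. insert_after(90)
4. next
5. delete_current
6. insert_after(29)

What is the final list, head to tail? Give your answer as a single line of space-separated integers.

Answer: 36 1 46 29 9 5 6 8 3

Derivation:
After 1 (insert_after(46)): list=[1, 46, 9, 5, 6, 8, 3] cursor@1
After 2 (insert_before(36)): list=[36, 1, 46, 9, 5, 6, 8, 3] cursor@1
After 3 (insert_after(90)): list=[36, 1, 90, 46, 9, 5, 6, 8, 3] cursor@1
After 4 (next): list=[36, 1, 90, 46, 9, 5, 6, 8, 3] cursor@90
After 5 (delete_current): list=[36, 1, 46, 9, 5, 6, 8, 3] cursor@46
After 6 (insert_after(29)): list=[36, 1, 46, 29, 9, 5, 6, 8, 3] cursor@46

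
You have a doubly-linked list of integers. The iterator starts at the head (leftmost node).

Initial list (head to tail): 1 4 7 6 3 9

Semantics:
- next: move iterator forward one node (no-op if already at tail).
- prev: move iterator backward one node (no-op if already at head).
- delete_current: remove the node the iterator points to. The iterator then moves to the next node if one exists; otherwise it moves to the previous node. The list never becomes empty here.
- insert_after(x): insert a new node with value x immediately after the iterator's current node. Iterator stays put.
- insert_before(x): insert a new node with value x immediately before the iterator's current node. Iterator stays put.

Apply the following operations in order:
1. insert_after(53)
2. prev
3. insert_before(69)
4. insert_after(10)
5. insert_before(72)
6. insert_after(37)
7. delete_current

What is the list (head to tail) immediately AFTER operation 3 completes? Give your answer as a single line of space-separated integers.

Answer: 69 1 53 4 7 6 3 9

Derivation:
After 1 (insert_after(53)): list=[1, 53, 4, 7, 6, 3, 9] cursor@1
After 2 (prev): list=[1, 53, 4, 7, 6, 3, 9] cursor@1
After 3 (insert_before(69)): list=[69, 1, 53, 4, 7, 6, 3, 9] cursor@1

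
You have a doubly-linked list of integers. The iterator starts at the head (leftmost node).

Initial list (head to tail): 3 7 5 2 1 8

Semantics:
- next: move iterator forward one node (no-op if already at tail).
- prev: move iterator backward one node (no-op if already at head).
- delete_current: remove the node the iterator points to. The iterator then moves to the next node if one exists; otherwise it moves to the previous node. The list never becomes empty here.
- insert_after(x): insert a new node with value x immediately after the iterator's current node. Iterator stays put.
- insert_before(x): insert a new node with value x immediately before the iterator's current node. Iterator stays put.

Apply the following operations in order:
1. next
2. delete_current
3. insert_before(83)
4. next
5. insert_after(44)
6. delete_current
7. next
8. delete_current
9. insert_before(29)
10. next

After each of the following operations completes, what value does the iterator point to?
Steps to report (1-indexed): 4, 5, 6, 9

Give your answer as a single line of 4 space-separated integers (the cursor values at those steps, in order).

Answer: 2 2 44 8

Derivation:
After 1 (next): list=[3, 7, 5, 2, 1, 8] cursor@7
After 2 (delete_current): list=[3, 5, 2, 1, 8] cursor@5
After 3 (insert_before(83)): list=[3, 83, 5, 2, 1, 8] cursor@5
After 4 (next): list=[3, 83, 5, 2, 1, 8] cursor@2
After 5 (insert_after(44)): list=[3, 83, 5, 2, 44, 1, 8] cursor@2
After 6 (delete_current): list=[3, 83, 5, 44, 1, 8] cursor@44
After 7 (next): list=[3, 83, 5, 44, 1, 8] cursor@1
After 8 (delete_current): list=[3, 83, 5, 44, 8] cursor@8
After 9 (insert_before(29)): list=[3, 83, 5, 44, 29, 8] cursor@8
After 10 (next): list=[3, 83, 5, 44, 29, 8] cursor@8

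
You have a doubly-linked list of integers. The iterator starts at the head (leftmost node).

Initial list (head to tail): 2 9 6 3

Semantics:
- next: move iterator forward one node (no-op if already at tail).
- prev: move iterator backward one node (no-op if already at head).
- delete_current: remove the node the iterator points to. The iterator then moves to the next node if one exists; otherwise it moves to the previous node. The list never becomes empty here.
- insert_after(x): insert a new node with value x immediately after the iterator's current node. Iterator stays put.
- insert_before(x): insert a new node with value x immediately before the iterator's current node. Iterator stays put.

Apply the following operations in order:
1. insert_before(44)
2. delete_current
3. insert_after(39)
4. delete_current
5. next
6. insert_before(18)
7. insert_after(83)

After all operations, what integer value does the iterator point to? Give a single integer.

After 1 (insert_before(44)): list=[44, 2, 9, 6, 3] cursor@2
After 2 (delete_current): list=[44, 9, 6, 3] cursor@9
After 3 (insert_after(39)): list=[44, 9, 39, 6, 3] cursor@9
After 4 (delete_current): list=[44, 39, 6, 3] cursor@39
After 5 (next): list=[44, 39, 6, 3] cursor@6
After 6 (insert_before(18)): list=[44, 39, 18, 6, 3] cursor@6
After 7 (insert_after(83)): list=[44, 39, 18, 6, 83, 3] cursor@6

Answer: 6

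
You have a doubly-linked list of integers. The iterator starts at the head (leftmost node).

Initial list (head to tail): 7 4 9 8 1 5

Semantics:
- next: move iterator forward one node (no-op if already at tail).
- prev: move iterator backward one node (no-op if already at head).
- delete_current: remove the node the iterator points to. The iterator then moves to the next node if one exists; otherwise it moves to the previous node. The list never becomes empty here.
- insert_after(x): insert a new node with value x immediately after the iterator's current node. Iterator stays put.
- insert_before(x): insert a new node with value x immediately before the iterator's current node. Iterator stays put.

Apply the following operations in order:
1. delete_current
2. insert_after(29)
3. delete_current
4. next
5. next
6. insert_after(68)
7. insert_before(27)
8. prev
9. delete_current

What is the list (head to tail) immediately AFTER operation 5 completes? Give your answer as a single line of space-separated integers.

Answer: 29 9 8 1 5

Derivation:
After 1 (delete_current): list=[4, 9, 8, 1, 5] cursor@4
After 2 (insert_after(29)): list=[4, 29, 9, 8, 1, 5] cursor@4
After 3 (delete_current): list=[29, 9, 8, 1, 5] cursor@29
After 4 (next): list=[29, 9, 8, 1, 5] cursor@9
After 5 (next): list=[29, 9, 8, 1, 5] cursor@8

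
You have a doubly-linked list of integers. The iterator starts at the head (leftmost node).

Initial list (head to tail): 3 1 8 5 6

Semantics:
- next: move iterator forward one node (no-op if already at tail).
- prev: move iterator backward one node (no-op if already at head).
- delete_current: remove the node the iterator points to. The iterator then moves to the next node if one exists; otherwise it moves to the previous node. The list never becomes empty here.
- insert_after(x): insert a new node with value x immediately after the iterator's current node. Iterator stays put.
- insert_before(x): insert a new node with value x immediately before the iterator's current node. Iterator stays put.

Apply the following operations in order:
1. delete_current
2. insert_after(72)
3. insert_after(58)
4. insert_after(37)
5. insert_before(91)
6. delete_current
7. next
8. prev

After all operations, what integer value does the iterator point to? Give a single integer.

Answer: 37

Derivation:
After 1 (delete_current): list=[1, 8, 5, 6] cursor@1
After 2 (insert_after(72)): list=[1, 72, 8, 5, 6] cursor@1
After 3 (insert_after(58)): list=[1, 58, 72, 8, 5, 6] cursor@1
After 4 (insert_after(37)): list=[1, 37, 58, 72, 8, 5, 6] cursor@1
After 5 (insert_before(91)): list=[91, 1, 37, 58, 72, 8, 5, 6] cursor@1
After 6 (delete_current): list=[91, 37, 58, 72, 8, 5, 6] cursor@37
After 7 (next): list=[91, 37, 58, 72, 8, 5, 6] cursor@58
After 8 (prev): list=[91, 37, 58, 72, 8, 5, 6] cursor@37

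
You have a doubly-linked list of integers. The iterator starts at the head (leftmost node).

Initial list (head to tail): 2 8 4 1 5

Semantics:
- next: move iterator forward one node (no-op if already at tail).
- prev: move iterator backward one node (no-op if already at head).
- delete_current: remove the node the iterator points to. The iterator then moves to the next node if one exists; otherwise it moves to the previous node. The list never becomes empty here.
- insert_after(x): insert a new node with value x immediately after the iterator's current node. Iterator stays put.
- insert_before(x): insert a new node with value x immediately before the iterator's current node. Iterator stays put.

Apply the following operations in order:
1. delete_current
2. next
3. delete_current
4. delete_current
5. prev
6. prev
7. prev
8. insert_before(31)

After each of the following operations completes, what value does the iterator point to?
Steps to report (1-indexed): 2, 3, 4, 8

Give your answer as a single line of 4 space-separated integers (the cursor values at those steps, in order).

Answer: 4 1 5 8

Derivation:
After 1 (delete_current): list=[8, 4, 1, 5] cursor@8
After 2 (next): list=[8, 4, 1, 5] cursor@4
After 3 (delete_current): list=[8, 1, 5] cursor@1
After 4 (delete_current): list=[8, 5] cursor@5
After 5 (prev): list=[8, 5] cursor@8
After 6 (prev): list=[8, 5] cursor@8
After 7 (prev): list=[8, 5] cursor@8
After 8 (insert_before(31)): list=[31, 8, 5] cursor@8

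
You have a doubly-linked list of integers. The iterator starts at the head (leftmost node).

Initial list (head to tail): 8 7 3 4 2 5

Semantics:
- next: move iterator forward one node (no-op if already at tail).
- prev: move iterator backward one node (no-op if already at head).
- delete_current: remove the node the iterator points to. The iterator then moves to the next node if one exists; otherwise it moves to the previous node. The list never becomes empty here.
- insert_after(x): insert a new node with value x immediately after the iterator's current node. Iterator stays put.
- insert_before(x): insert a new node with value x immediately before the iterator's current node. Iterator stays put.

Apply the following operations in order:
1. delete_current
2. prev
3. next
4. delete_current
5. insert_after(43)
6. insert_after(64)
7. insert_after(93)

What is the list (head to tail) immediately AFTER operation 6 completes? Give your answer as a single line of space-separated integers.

Answer: 7 4 64 43 2 5

Derivation:
After 1 (delete_current): list=[7, 3, 4, 2, 5] cursor@7
After 2 (prev): list=[7, 3, 4, 2, 5] cursor@7
After 3 (next): list=[7, 3, 4, 2, 5] cursor@3
After 4 (delete_current): list=[7, 4, 2, 5] cursor@4
After 5 (insert_after(43)): list=[7, 4, 43, 2, 5] cursor@4
After 6 (insert_after(64)): list=[7, 4, 64, 43, 2, 5] cursor@4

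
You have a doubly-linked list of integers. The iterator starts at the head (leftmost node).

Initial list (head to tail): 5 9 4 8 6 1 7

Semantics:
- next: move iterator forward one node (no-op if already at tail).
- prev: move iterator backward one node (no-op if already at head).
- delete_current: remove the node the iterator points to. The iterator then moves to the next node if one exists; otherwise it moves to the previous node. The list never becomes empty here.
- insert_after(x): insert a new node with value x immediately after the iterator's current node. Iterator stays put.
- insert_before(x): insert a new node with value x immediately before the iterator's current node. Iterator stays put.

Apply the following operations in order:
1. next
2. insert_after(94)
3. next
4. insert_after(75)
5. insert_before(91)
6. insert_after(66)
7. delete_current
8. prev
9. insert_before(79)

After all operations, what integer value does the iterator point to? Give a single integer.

Answer: 91

Derivation:
After 1 (next): list=[5, 9, 4, 8, 6, 1, 7] cursor@9
After 2 (insert_after(94)): list=[5, 9, 94, 4, 8, 6, 1, 7] cursor@9
After 3 (next): list=[5, 9, 94, 4, 8, 6, 1, 7] cursor@94
After 4 (insert_after(75)): list=[5, 9, 94, 75, 4, 8, 6, 1, 7] cursor@94
After 5 (insert_before(91)): list=[5, 9, 91, 94, 75, 4, 8, 6, 1, 7] cursor@94
After 6 (insert_after(66)): list=[5, 9, 91, 94, 66, 75, 4, 8, 6, 1, 7] cursor@94
After 7 (delete_current): list=[5, 9, 91, 66, 75, 4, 8, 6, 1, 7] cursor@66
After 8 (prev): list=[5, 9, 91, 66, 75, 4, 8, 6, 1, 7] cursor@91
After 9 (insert_before(79)): list=[5, 9, 79, 91, 66, 75, 4, 8, 6, 1, 7] cursor@91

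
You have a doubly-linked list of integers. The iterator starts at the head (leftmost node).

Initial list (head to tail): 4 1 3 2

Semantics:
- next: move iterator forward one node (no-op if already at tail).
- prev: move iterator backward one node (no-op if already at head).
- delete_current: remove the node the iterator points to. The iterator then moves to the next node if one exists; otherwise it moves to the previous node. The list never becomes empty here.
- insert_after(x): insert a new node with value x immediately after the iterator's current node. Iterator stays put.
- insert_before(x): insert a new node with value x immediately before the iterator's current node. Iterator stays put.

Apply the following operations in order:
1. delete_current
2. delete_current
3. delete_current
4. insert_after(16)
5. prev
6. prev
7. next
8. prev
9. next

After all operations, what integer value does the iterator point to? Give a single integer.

Answer: 16

Derivation:
After 1 (delete_current): list=[1, 3, 2] cursor@1
After 2 (delete_current): list=[3, 2] cursor@3
After 3 (delete_current): list=[2] cursor@2
After 4 (insert_after(16)): list=[2, 16] cursor@2
After 5 (prev): list=[2, 16] cursor@2
After 6 (prev): list=[2, 16] cursor@2
After 7 (next): list=[2, 16] cursor@16
After 8 (prev): list=[2, 16] cursor@2
After 9 (next): list=[2, 16] cursor@16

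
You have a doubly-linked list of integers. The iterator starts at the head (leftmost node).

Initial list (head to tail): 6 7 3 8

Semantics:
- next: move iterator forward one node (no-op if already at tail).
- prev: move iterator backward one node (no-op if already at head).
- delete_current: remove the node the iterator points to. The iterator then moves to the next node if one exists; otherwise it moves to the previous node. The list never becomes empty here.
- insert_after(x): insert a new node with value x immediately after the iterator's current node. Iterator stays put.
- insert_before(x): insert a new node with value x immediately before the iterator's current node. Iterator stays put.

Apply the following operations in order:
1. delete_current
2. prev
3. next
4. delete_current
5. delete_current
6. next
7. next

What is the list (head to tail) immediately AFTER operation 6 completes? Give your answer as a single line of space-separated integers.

Answer: 7

Derivation:
After 1 (delete_current): list=[7, 3, 8] cursor@7
After 2 (prev): list=[7, 3, 8] cursor@7
After 3 (next): list=[7, 3, 8] cursor@3
After 4 (delete_current): list=[7, 8] cursor@8
After 5 (delete_current): list=[7] cursor@7
After 6 (next): list=[7] cursor@7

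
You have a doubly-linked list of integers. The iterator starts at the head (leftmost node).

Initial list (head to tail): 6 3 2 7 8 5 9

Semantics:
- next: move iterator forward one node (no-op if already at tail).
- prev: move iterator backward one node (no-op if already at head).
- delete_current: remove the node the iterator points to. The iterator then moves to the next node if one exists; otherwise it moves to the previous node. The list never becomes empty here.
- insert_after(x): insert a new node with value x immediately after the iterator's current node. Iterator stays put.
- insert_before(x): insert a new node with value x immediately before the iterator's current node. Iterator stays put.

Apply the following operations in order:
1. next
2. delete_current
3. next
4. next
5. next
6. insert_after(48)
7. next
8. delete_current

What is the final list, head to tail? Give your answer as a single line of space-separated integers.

Answer: 6 2 7 8 5 9

Derivation:
After 1 (next): list=[6, 3, 2, 7, 8, 5, 9] cursor@3
After 2 (delete_current): list=[6, 2, 7, 8, 5, 9] cursor@2
After 3 (next): list=[6, 2, 7, 8, 5, 9] cursor@7
After 4 (next): list=[6, 2, 7, 8, 5, 9] cursor@8
After 5 (next): list=[6, 2, 7, 8, 5, 9] cursor@5
After 6 (insert_after(48)): list=[6, 2, 7, 8, 5, 48, 9] cursor@5
After 7 (next): list=[6, 2, 7, 8, 5, 48, 9] cursor@48
After 8 (delete_current): list=[6, 2, 7, 8, 5, 9] cursor@9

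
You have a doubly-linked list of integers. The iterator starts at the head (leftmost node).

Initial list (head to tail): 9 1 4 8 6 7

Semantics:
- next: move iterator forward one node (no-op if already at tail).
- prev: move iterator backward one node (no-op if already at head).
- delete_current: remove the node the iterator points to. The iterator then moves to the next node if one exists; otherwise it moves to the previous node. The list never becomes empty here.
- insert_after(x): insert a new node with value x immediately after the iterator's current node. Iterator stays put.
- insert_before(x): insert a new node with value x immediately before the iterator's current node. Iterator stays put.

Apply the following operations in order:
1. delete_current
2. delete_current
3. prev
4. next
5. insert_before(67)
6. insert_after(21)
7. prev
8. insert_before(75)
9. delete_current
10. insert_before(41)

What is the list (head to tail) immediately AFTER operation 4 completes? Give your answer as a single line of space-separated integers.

Answer: 4 8 6 7

Derivation:
After 1 (delete_current): list=[1, 4, 8, 6, 7] cursor@1
After 2 (delete_current): list=[4, 8, 6, 7] cursor@4
After 3 (prev): list=[4, 8, 6, 7] cursor@4
After 4 (next): list=[4, 8, 6, 7] cursor@8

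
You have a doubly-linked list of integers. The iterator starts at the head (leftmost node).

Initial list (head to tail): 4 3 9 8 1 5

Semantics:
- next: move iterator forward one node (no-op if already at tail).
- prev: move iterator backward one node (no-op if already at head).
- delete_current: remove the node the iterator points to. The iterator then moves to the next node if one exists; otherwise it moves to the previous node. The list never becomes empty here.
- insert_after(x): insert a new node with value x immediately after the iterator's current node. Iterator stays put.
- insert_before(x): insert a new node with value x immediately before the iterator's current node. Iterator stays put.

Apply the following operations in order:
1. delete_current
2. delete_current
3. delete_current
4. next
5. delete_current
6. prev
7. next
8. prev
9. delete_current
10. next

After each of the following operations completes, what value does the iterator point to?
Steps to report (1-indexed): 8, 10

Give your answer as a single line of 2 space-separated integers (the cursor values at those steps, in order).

After 1 (delete_current): list=[3, 9, 8, 1, 5] cursor@3
After 2 (delete_current): list=[9, 8, 1, 5] cursor@9
After 3 (delete_current): list=[8, 1, 5] cursor@8
After 4 (next): list=[8, 1, 5] cursor@1
After 5 (delete_current): list=[8, 5] cursor@5
After 6 (prev): list=[8, 5] cursor@8
After 7 (next): list=[8, 5] cursor@5
After 8 (prev): list=[8, 5] cursor@8
After 9 (delete_current): list=[5] cursor@5
After 10 (next): list=[5] cursor@5

Answer: 8 5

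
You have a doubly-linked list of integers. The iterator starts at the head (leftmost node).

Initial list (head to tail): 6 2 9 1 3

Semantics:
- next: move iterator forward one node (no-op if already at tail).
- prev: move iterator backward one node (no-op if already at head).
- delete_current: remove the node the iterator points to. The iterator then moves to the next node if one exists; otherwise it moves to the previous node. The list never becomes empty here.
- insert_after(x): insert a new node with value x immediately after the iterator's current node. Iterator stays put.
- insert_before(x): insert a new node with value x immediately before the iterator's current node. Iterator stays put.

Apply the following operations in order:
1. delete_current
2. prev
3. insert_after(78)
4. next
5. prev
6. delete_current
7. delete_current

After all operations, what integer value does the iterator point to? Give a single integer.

Answer: 9

Derivation:
After 1 (delete_current): list=[2, 9, 1, 3] cursor@2
After 2 (prev): list=[2, 9, 1, 3] cursor@2
After 3 (insert_after(78)): list=[2, 78, 9, 1, 3] cursor@2
After 4 (next): list=[2, 78, 9, 1, 3] cursor@78
After 5 (prev): list=[2, 78, 9, 1, 3] cursor@2
After 6 (delete_current): list=[78, 9, 1, 3] cursor@78
After 7 (delete_current): list=[9, 1, 3] cursor@9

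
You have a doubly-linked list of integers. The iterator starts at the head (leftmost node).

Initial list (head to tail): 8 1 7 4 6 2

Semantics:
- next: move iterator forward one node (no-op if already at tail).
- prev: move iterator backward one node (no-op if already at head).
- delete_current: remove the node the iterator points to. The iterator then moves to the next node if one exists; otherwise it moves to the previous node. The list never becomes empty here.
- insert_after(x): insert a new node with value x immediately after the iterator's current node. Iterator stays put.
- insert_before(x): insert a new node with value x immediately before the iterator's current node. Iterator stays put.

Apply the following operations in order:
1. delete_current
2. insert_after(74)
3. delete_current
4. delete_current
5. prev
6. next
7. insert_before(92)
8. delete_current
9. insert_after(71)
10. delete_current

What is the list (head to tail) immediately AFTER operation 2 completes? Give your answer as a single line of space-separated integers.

After 1 (delete_current): list=[1, 7, 4, 6, 2] cursor@1
After 2 (insert_after(74)): list=[1, 74, 7, 4, 6, 2] cursor@1

Answer: 1 74 7 4 6 2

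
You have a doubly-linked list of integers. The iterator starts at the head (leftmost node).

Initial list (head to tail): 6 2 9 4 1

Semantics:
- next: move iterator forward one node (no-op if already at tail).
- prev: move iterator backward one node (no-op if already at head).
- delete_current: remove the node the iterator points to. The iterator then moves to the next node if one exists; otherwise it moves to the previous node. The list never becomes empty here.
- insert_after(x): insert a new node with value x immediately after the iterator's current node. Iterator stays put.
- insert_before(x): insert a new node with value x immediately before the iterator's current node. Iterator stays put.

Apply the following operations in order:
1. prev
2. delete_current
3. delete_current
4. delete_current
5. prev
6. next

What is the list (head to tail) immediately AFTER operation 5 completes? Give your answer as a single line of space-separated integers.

After 1 (prev): list=[6, 2, 9, 4, 1] cursor@6
After 2 (delete_current): list=[2, 9, 4, 1] cursor@2
After 3 (delete_current): list=[9, 4, 1] cursor@9
After 4 (delete_current): list=[4, 1] cursor@4
After 5 (prev): list=[4, 1] cursor@4

Answer: 4 1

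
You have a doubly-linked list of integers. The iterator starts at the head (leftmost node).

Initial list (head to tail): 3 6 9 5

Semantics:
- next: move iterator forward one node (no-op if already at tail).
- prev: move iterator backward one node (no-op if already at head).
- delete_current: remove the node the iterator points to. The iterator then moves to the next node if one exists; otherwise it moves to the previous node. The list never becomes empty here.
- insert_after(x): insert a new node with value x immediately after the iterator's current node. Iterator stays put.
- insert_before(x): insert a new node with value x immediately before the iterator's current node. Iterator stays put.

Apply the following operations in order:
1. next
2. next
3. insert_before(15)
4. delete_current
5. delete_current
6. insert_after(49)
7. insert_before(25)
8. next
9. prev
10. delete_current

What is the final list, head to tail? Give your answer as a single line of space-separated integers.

Answer: 3 6 25 49

Derivation:
After 1 (next): list=[3, 6, 9, 5] cursor@6
After 2 (next): list=[3, 6, 9, 5] cursor@9
After 3 (insert_before(15)): list=[3, 6, 15, 9, 5] cursor@9
After 4 (delete_current): list=[3, 6, 15, 5] cursor@5
After 5 (delete_current): list=[3, 6, 15] cursor@15
After 6 (insert_after(49)): list=[3, 6, 15, 49] cursor@15
After 7 (insert_before(25)): list=[3, 6, 25, 15, 49] cursor@15
After 8 (next): list=[3, 6, 25, 15, 49] cursor@49
After 9 (prev): list=[3, 6, 25, 15, 49] cursor@15
After 10 (delete_current): list=[3, 6, 25, 49] cursor@49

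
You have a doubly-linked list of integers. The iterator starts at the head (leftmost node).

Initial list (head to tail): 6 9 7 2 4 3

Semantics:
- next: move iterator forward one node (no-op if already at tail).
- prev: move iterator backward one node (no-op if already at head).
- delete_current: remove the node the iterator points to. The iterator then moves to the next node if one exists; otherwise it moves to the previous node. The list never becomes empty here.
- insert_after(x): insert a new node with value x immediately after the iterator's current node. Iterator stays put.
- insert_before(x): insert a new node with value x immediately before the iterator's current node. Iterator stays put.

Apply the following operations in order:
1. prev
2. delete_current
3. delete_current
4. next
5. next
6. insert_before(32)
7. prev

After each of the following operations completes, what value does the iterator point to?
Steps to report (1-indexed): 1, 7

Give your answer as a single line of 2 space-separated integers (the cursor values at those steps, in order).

Answer: 6 32

Derivation:
After 1 (prev): list=[6, 9, 7, 2, 4, 3] cursor@6
After 2 (delete_current): list=[9, 7, 2, 4, 3] cursor@9
After 3 (delete_current): list=[7, 2, 4, 3] cursor@7
After 4 (next): list=[7, 2, 4, 3] cursor@2
After 5 (next): list=[7, 2, 4, 3] cursor@4
After 6 (insert_before(32)): list=[7, 2, 32, 4, 3] cursor@4
After 7 (prev): list=[7, 2, 32, 4, 3] cursor@32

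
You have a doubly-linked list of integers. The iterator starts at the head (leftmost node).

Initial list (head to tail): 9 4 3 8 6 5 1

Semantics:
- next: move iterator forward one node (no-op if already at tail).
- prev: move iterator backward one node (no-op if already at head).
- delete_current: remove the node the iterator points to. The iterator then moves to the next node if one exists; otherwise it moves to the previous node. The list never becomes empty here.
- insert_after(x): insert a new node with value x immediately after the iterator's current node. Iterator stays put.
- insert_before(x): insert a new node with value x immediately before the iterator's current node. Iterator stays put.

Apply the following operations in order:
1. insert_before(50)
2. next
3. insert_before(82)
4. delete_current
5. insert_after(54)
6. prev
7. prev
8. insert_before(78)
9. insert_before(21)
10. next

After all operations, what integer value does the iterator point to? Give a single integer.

After 1 (insert_before(50)): list=[50, 9, 4, 3, 8, 6, 5, 1] cursor@9
After 2 (next): list=[50, 9, 4, 3, 8, 6, 5, 1] cursor@4
After 3 (insert_before(82)): list=[50, 9, 82, 4, 3, 8, 6, 5, 1] cursor@4
After 4 (delete_current): list=[50, 9, 82, 3, 8, 6, 5, 1] cursor@3
After 5 (insert_after(54)): list=[50, 9, 82, 3, 54, 8, 6, 5, 1] cursor@3
After 6 (prev): list=[50, 9, 82, 3, 54, 8, 6, 5, 1] cursor@82
After 7 (prev): list=[50, 9, 82, 3, 54, 8, 6, 5, 1] cursor@9
After 8 (insert_before(78)): list=[50, 78, 9, 82, 3, 54, 8, 6, 5, 1] cursor@9
After 9 (insert_before(21)): list=[50, 78, 21, 9, 82, 3, 54, 8, 6, 5, 1] cursor@9
After 10 (next): list=[50, 78, 21, 9, 82, 3, 54, 8, 6, 5, 1] cursor@82

Answer: 82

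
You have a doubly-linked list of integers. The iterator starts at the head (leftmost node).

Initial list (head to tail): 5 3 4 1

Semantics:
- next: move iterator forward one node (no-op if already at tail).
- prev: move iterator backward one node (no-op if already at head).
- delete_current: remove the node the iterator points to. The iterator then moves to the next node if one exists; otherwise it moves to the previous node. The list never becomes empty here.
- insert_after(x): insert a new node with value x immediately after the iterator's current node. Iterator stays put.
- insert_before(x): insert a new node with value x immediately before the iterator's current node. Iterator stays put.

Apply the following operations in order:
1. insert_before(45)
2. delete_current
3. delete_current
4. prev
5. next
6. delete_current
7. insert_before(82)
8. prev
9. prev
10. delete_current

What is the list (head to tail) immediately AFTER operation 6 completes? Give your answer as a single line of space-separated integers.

After 1 (insert_before(45)): list=[45, 5, 3, 4, 1] cursor@5
After 2 (delete_current): list=[45, 3, 4, 1] cursor@3
After 3 (delete_current): list=[45, 4, 1] cursor@4
After 4 (prev): list=[45, 4, 1] cursor@45
After 5 (next): list=[45, 4, 1] cursor@4
After 6 (delete_current): list=[45, 1] cursor@1

Answer: 45 1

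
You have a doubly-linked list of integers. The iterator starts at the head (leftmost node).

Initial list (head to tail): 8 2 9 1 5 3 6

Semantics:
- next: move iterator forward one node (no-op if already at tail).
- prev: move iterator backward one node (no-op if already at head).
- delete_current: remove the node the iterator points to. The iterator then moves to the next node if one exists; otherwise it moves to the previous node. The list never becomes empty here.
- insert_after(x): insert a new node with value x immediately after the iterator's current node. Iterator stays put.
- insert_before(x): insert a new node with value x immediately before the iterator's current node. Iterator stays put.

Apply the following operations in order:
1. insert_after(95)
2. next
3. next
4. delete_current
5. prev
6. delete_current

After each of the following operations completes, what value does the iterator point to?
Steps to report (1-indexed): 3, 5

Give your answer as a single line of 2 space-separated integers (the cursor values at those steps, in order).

After 1 (insert_after(95)): list=[8, 95, 2, 9, 1, 5, 3, 6] cursor@8
After 2 (next): list=[8, 95, 2, 9, 1, 5, 3, 6] cursor@95
After 3 (next): list=[8, 95, 2, 9, 1, 5, 3, 6] cursor@2
After 4 (delete_current): list=[8, 95, 9, 1, 5, 3, 6] cursor@9
After 5 (prev): list=[8, 95, 9, 1, 5, 3, 6] cursor@95
After 6 (delete_current): list=[8, 9, 1, 5, 3, 6] cursor@9

Answer: 2 95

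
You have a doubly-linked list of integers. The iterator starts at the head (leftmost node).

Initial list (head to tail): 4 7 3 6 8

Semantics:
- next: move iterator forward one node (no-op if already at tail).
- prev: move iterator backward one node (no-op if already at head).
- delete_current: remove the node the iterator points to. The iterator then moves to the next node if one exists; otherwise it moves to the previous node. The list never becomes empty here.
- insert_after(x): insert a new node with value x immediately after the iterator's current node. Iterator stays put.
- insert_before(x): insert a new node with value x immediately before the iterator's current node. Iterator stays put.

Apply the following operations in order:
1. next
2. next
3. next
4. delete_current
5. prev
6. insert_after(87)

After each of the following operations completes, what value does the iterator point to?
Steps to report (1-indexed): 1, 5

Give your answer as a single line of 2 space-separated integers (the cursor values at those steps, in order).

After 1 (next): list=[4, 7, 3, 6, 8] cursor@7
After 2 (next): list=[4, 7, 3, 6, 8] cursor@3
After 3 (next): list=[4, 7, 3, 6, 8] cursor@6
After 4 (delete_current): list=[4, 7, 3, 8] cursor@8
After 5 (prev): list=[4, 7, 3, 8] cursor@3
After 6 (insert_after(87)): list=[4, 7, 3, 87, 8] cursor@3

Answer: 7 3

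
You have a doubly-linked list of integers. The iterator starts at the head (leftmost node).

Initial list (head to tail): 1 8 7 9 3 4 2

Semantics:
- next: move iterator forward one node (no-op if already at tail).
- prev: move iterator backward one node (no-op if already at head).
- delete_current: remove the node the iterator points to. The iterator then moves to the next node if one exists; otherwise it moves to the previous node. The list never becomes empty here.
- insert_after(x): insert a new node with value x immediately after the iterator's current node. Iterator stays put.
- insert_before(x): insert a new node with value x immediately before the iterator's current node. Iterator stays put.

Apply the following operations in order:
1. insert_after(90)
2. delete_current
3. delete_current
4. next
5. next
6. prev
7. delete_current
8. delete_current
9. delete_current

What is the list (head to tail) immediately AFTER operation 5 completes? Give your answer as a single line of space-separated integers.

After 1 (insert_after(90)): list=[1, 90, 8, 7, 9, 3, 4, 2] cursor@1
After 2 (delete_current): list=[90, 8, 7, 9, 3, 4, 2] cursor@90
After 3 (delete_current): list=[8, 7, 9, 3, 4, 2] cursor@8
After 4 (next): list=[8, 7, 9, 3, 4, 2] cursor@7
After 5 (next): list=[8, 7, 9, 3, 4, 2] cursor@9

Answer: 8 7 9 3 4 2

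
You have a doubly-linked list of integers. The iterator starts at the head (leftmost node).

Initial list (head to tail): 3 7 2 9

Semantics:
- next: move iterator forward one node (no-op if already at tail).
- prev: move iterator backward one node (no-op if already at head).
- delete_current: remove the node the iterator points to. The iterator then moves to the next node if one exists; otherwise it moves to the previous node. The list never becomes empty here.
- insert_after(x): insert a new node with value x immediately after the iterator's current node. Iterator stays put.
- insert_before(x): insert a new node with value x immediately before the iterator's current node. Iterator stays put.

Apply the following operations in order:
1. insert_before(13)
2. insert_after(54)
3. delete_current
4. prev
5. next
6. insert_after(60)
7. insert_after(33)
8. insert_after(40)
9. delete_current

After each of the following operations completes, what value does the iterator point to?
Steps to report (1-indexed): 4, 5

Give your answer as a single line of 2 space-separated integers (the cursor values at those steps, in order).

After 1 (insert_before(13)): list=[13, 3, 7, 2, 9] cursor@3
After 2 (insert_after(54)): list=[13, 3, 54, 7, 2, 9] cursor@3
After 3 (delete_current): list=[13, 54, 7, 2, 9] cursor@54
After 4 (prev): list=[13, 54, 7, 2, 9] cursor@13
After 5 (next): list=[13, 54, 7, 2, 9] cursor@54
After 6 (insert_after(60)): list=[13, 54, 60, 7, 2, 9] cursor@54
After 7 (insert_after(33)): list=[13, 54, 33, 60, 7, 2, 9] cursor@54
After 8 (insert_after(40)): list=[13, 54, 40, 33, 60, 7, 2, 9] cursor@54
After 9 (delete_current): list=[13, 40, 33, 60, 7, 2, 9] cursor@40

Answer: 13 54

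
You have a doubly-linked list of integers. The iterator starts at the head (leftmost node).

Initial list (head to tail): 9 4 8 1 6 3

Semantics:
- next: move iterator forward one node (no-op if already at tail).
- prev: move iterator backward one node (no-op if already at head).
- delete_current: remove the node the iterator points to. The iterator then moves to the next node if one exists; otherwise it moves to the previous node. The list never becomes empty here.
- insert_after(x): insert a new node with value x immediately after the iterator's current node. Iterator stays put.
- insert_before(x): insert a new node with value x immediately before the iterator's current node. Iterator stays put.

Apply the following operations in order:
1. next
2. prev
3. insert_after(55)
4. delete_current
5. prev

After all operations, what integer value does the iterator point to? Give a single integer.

After 1 (next): list=[9, 4, 8, 1, 6, 3] cursor@4
After 2 (prev): list=[9, 4, 8, 1, 6, 3] cursor@9
After 3 (insert_after(55)): list=[9, 55, 4, 8, 1, 6, 3] cursor@9
After 4 (delete_current): list=[55, 4, 8, 1, 6, 3] cursor@55
After 5 (prev): list=[55, 4, 8, 1, 6, 3] cursor@55

Answer: 55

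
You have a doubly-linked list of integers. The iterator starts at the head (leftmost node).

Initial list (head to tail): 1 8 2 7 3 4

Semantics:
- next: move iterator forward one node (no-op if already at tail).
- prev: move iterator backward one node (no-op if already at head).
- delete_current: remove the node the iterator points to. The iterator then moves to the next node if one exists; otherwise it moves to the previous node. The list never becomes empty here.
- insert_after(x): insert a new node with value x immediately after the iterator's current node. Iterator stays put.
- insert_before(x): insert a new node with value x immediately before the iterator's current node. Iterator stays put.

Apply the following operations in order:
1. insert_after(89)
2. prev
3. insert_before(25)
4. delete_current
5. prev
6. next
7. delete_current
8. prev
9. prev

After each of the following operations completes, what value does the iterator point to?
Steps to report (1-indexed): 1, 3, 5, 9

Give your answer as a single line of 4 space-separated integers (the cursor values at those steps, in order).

Answer: 1 1 25 25

Derivation:
After 1 (insert_after(89)): list=[1, 89, 8, 2, 7, 3, 4] cursor@1
After 2 (prev): list=[1, 89, 8, 2, 7, 3, 4] cursor@1
After 3 (insert_before(25)): list=[25, 1, 89, 8, 2, 7, 3, 4] cursor@1
After 4 (delete_current): list=[25, 89, 8, 2, 7, 3, 4] cursor@89
After 5 (prev): list=[25, 89, 8, 2, 7, 3, 4] cursor@25
After 6 (next): list=[25, 89, 8, 2, 7, 3, 4] cursor@89
After 7 (delete_current): list=[25, 8, 2, 7, 3, 4] cursor@8
After 8 (prev): list=[25, 8, 2, 7, 3, 4] cursor@25
After 9 (prev): list=[25, 8, 2, 7, 3, 4] cursor@25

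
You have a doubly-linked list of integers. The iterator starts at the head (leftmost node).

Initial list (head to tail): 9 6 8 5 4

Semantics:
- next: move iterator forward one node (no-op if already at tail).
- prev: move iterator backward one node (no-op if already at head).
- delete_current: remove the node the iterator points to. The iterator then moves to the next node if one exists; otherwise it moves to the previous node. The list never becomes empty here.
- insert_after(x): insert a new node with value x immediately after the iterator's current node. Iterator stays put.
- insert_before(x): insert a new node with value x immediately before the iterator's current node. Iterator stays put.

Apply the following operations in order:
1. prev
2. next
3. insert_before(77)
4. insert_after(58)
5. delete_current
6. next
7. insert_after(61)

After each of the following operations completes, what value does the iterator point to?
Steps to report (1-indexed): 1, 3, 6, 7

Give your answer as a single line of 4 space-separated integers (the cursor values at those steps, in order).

Answer: 9 6 8 8

Derivation:
After 1 (prev): list=[9, 6, 8, 5, 4] cursor@9
After 2 (next): list=[9, 6, 8, 5, 4] cursor@6
After 3 (insert_before(77)): list=[9, 77, 6, 8, 5, 4] cursor@6
After 4 (insert_after(58)): list=[9, 77, 6, 58, 8, 5, 4] cursor@6
After 5 (delete_current): list=[9, 77, 58, 8, 5, 4] cursor@58
After 6 (next): list=[9, 77, 58, 8, 5, 4] cursor@8
After 7 (insert_after(61)): list=[9, 77, 58, 8, 61, 5, 4] cursor@8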